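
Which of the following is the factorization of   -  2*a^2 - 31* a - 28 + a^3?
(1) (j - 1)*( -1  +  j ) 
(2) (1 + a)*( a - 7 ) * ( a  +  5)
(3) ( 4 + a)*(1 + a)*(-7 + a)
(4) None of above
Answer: 3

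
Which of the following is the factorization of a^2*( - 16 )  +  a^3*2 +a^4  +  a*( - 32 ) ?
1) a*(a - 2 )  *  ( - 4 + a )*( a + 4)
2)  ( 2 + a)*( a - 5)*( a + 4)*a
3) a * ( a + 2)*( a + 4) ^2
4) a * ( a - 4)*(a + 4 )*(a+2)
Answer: 4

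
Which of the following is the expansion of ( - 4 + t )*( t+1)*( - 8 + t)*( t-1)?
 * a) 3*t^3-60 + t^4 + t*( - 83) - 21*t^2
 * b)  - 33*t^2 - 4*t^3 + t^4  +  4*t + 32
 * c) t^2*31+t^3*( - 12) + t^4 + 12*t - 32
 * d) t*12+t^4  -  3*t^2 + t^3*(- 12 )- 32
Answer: c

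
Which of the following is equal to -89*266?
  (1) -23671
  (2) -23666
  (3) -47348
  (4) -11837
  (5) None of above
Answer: 5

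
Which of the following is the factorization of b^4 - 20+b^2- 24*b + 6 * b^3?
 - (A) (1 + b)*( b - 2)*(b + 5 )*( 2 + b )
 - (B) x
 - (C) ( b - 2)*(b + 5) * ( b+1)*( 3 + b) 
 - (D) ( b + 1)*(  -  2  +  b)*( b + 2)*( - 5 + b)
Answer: A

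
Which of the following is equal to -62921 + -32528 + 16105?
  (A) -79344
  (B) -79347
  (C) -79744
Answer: A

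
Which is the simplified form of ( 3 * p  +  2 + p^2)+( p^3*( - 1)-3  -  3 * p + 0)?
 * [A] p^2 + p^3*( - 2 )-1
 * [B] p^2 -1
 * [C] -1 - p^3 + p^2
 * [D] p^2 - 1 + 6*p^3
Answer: C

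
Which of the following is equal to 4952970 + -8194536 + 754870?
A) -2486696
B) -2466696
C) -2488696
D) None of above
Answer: A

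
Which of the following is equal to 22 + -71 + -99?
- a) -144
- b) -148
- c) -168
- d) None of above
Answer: b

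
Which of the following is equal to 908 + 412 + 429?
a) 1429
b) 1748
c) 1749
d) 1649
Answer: c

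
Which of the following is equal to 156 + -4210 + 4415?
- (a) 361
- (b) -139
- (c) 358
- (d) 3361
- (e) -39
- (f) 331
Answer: a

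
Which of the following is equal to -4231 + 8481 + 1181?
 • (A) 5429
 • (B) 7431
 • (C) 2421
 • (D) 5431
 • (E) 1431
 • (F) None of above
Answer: D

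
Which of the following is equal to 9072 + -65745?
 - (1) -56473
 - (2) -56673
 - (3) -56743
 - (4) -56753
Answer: 2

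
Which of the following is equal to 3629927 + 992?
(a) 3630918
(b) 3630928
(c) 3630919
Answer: c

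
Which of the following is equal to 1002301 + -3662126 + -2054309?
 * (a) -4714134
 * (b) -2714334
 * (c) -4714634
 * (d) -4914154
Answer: a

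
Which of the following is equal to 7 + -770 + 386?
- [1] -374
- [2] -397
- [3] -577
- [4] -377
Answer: 4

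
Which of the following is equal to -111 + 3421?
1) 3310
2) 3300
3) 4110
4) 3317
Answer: 1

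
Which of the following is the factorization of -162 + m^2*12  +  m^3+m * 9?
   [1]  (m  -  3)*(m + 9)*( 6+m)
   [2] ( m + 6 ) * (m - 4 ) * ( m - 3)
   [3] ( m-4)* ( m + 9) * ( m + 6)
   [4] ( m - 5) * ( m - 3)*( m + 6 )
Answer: 1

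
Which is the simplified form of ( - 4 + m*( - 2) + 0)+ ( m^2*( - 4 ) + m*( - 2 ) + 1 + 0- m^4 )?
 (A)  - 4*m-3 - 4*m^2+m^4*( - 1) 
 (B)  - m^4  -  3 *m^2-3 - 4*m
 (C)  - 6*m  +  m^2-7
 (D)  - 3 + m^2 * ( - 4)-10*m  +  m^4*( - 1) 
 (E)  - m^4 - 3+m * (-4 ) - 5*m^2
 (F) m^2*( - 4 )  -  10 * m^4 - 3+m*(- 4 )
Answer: A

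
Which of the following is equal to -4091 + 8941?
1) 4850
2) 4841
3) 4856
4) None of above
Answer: 1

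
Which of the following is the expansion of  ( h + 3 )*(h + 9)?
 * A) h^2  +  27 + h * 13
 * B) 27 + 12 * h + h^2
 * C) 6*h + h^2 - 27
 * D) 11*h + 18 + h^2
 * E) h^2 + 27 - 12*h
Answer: B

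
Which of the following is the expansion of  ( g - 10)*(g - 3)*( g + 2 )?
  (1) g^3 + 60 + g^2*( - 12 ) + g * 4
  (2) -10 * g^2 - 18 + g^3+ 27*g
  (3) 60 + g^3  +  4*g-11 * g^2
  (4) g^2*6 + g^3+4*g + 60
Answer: 3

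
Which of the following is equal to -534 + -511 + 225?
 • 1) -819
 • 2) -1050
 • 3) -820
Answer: 3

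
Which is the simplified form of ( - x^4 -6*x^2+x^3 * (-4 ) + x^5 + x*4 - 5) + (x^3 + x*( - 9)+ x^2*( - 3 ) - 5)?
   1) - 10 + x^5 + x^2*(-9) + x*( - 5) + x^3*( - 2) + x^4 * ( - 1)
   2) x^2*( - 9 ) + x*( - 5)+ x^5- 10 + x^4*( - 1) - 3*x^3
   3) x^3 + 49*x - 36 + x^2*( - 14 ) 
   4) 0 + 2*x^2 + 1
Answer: 2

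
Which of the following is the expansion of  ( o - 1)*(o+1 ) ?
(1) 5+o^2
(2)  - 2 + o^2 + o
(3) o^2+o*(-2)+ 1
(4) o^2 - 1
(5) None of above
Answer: 4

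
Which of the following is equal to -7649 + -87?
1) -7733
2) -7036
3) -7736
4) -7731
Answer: 3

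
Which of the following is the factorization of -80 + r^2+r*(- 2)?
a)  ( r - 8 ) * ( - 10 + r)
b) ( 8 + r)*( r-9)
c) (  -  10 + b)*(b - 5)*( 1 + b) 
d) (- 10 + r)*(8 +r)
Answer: d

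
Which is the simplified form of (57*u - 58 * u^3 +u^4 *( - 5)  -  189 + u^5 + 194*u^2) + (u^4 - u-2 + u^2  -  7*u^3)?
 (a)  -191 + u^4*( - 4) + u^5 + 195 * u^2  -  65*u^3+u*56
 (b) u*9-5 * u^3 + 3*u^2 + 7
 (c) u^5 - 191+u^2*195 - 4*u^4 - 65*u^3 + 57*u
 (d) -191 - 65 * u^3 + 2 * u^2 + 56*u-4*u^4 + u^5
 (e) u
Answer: a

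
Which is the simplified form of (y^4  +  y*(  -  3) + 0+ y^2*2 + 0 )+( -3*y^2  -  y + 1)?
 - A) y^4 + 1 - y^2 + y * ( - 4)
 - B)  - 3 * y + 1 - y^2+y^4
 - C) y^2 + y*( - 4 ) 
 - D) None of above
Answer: A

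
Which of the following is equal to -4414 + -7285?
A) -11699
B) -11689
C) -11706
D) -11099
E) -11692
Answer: A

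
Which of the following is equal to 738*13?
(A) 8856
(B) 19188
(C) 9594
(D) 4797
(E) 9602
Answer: C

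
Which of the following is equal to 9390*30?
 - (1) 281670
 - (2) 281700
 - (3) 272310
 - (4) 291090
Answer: 2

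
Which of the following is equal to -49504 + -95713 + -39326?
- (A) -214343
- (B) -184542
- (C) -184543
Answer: C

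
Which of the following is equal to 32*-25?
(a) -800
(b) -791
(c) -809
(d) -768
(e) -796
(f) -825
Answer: a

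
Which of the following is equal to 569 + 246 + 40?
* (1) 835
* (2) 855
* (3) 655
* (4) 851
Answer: 2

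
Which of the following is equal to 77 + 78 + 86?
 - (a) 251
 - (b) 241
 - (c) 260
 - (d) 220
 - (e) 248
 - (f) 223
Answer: b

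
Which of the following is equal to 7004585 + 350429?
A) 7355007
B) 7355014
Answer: B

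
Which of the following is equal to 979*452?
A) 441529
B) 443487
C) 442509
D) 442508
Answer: D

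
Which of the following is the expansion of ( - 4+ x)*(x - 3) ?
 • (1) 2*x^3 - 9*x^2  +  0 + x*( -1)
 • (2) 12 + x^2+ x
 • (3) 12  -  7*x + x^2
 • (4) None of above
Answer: 3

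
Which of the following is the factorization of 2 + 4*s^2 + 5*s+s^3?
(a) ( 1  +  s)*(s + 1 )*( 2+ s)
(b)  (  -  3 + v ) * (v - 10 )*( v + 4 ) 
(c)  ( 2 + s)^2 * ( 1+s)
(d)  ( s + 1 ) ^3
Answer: a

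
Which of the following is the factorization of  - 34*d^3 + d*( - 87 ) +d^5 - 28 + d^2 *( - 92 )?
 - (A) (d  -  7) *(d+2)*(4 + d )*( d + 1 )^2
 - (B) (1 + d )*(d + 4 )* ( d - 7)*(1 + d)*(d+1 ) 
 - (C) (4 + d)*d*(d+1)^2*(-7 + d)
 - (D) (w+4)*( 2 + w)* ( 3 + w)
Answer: B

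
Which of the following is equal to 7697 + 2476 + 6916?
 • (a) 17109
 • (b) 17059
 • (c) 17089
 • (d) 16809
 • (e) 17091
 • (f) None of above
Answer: c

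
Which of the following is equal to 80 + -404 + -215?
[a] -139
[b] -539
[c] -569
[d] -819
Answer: b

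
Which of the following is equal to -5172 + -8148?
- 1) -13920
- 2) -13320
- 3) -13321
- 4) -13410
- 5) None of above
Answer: 2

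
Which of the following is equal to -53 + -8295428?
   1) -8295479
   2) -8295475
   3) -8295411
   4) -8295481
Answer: 4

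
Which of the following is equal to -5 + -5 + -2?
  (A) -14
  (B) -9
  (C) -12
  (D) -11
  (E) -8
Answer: C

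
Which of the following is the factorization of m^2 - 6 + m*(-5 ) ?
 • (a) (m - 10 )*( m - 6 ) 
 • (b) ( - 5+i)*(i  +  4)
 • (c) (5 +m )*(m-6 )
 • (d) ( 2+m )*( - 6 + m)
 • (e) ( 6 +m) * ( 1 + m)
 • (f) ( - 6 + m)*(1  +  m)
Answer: f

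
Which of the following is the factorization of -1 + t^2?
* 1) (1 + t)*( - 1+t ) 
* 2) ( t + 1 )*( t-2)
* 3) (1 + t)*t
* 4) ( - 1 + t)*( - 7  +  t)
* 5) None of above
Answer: 1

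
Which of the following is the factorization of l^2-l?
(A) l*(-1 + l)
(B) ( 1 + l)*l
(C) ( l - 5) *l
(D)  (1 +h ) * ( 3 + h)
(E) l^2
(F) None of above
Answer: A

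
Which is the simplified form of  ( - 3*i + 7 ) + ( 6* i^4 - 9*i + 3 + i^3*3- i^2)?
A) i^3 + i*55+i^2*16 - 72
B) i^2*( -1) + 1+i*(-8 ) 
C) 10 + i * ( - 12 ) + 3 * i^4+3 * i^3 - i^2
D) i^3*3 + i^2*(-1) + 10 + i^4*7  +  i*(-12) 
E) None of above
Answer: E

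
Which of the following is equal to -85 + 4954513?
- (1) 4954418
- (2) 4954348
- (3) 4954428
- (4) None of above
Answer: 3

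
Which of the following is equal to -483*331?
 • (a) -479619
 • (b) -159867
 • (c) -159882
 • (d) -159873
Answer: d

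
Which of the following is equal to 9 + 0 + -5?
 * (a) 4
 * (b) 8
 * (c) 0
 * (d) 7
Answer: a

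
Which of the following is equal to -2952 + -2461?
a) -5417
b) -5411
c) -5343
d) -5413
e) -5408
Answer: d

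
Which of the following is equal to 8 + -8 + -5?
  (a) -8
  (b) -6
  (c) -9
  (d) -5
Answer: d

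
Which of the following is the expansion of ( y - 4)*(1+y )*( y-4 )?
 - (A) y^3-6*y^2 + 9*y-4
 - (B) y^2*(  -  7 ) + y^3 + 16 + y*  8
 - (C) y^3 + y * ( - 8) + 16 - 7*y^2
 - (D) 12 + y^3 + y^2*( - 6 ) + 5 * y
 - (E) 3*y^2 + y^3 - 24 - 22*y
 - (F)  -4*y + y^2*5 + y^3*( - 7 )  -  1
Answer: B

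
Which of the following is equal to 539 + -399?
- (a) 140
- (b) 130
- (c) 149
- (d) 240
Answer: a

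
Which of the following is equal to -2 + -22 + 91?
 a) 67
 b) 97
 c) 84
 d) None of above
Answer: a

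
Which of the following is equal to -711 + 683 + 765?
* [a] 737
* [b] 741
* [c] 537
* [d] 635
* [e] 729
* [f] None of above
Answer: a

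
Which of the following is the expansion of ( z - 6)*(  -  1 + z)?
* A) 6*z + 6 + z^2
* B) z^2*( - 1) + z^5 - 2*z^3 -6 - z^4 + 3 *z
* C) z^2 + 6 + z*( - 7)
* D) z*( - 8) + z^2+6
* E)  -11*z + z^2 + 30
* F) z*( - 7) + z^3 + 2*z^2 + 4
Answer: C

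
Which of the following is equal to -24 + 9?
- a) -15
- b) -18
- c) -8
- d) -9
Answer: a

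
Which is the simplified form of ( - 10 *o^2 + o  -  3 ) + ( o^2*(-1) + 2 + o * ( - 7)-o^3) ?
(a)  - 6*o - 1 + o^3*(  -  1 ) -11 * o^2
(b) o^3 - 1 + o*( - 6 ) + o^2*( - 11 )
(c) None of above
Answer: a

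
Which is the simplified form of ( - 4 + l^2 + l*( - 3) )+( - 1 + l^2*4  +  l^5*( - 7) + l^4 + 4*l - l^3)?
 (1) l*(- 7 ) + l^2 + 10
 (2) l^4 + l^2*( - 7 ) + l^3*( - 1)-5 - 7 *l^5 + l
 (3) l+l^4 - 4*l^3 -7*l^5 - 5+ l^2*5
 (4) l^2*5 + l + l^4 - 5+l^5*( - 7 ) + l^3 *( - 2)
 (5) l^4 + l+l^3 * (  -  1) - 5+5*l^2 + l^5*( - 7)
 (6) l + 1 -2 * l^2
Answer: 5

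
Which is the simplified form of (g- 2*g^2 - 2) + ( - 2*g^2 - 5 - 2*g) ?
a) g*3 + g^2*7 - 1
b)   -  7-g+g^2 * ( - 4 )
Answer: b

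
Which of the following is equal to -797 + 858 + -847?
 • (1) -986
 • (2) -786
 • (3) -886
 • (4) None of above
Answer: 2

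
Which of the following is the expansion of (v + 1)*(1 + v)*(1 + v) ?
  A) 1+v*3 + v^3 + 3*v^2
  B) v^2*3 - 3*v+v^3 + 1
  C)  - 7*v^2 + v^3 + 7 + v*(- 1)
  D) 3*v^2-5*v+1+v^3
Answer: A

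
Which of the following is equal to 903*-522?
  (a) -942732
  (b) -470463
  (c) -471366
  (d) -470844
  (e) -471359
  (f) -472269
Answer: c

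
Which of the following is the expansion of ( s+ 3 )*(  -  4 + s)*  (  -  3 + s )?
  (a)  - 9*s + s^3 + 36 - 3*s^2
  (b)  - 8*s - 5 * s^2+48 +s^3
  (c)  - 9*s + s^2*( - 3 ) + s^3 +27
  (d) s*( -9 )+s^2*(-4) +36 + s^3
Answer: d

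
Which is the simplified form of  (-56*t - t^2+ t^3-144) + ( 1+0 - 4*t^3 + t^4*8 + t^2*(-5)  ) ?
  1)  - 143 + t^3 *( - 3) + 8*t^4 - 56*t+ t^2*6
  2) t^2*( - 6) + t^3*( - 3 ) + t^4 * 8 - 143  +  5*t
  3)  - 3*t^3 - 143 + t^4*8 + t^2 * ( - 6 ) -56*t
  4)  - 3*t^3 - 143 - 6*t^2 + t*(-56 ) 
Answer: 3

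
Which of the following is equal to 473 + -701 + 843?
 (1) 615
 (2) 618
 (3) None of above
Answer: 1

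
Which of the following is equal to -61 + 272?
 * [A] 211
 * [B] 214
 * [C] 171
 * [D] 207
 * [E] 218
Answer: A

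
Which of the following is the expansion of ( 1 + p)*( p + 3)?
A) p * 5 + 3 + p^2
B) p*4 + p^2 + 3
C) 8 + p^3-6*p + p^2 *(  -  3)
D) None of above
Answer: B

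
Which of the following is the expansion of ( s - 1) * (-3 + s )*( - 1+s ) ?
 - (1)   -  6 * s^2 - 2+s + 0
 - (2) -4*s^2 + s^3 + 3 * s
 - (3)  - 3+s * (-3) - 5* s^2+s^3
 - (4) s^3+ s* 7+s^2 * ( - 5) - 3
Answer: 4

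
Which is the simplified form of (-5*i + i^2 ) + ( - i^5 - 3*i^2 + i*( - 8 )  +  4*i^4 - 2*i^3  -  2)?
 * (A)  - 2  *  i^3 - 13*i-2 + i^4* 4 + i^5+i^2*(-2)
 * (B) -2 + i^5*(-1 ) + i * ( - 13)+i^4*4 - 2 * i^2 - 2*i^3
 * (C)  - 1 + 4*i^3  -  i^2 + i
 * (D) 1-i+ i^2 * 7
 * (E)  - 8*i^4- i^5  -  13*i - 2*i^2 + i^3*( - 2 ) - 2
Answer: B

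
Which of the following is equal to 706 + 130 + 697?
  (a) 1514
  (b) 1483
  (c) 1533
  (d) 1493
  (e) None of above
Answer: c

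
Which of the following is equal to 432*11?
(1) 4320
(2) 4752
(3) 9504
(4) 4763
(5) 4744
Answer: 2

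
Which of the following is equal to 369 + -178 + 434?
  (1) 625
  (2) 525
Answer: 1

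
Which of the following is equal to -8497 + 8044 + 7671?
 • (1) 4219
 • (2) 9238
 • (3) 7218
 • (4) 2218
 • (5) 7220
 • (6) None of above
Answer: 3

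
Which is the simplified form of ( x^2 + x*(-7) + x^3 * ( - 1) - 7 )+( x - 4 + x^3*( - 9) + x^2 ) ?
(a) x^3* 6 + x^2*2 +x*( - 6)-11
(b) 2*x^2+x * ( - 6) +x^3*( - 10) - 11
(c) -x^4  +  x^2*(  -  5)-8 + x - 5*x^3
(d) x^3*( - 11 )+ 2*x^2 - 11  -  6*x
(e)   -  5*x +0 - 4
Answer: b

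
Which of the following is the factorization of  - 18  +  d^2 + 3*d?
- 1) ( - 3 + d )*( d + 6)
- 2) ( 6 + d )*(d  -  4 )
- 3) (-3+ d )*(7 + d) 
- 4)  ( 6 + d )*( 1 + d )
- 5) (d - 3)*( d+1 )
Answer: 1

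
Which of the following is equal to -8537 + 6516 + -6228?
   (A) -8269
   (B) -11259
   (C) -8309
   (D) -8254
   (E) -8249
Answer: E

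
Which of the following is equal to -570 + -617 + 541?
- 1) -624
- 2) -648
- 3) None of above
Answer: 3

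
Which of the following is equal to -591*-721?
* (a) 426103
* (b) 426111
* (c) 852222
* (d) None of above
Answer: b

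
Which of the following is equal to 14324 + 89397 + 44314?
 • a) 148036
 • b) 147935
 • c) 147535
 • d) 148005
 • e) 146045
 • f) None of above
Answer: f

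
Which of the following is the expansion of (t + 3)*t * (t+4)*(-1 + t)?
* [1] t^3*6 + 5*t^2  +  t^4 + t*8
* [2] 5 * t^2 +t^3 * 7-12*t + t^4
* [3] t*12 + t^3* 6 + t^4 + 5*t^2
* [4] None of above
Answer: 4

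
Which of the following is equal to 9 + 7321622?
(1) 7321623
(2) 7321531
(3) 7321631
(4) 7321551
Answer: 3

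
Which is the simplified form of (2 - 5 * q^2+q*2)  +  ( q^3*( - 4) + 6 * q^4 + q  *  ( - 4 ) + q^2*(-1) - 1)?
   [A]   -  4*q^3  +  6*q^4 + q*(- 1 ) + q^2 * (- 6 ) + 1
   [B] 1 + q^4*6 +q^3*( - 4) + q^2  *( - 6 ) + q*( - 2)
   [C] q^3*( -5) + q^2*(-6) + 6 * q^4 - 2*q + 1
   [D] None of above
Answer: B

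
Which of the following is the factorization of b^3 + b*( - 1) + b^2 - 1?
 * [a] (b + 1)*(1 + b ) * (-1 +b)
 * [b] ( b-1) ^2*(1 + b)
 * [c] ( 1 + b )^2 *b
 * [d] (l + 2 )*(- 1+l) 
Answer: a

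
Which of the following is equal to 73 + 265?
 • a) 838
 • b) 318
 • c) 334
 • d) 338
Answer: d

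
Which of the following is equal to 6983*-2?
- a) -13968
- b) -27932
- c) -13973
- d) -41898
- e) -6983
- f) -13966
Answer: f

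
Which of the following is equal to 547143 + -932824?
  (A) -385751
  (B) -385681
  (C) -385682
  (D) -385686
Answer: B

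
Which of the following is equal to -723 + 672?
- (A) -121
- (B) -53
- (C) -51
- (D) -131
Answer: C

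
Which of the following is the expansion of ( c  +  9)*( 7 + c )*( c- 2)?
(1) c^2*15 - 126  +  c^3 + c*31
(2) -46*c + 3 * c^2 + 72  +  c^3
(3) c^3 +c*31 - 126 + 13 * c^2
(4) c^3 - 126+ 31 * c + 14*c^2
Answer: 4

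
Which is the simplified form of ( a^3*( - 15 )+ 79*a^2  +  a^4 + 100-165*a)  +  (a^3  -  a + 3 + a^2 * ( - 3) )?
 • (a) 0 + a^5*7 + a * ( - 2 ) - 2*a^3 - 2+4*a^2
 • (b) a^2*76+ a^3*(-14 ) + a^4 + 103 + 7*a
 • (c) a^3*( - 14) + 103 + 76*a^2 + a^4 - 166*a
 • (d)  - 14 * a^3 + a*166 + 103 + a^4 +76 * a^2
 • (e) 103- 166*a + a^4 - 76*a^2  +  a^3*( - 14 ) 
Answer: c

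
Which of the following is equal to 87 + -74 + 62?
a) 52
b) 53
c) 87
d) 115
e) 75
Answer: e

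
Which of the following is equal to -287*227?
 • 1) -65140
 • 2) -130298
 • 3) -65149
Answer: 3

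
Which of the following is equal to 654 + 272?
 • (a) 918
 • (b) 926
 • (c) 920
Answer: b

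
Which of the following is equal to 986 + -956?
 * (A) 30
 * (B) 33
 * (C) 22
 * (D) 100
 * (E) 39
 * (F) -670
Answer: A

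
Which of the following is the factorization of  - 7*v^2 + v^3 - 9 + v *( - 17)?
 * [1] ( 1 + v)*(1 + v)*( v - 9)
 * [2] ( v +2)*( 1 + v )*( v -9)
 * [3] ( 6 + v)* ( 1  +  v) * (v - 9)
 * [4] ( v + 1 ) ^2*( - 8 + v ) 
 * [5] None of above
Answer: 1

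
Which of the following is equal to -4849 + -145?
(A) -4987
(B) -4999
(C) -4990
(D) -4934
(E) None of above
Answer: E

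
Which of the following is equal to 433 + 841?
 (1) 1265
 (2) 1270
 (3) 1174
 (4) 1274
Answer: 4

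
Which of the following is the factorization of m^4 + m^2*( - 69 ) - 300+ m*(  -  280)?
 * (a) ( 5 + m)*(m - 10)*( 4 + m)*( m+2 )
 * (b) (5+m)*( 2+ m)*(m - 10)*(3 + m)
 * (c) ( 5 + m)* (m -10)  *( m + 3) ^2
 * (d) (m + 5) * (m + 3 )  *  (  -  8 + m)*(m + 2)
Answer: b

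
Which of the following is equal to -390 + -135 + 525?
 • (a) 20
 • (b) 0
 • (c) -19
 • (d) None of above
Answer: b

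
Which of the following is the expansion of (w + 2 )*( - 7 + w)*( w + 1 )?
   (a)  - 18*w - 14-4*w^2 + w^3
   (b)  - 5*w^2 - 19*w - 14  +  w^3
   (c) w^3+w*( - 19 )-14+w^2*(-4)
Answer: c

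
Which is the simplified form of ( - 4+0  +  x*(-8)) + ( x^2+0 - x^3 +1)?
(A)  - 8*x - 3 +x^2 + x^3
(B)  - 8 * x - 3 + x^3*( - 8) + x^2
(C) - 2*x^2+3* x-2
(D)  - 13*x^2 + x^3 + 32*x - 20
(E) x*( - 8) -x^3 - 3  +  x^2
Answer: E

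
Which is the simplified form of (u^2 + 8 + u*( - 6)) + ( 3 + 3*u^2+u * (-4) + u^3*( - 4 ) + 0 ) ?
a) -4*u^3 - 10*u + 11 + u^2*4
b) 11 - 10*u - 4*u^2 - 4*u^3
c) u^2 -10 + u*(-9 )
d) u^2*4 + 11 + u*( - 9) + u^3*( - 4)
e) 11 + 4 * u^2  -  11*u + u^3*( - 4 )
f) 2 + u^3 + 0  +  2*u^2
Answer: a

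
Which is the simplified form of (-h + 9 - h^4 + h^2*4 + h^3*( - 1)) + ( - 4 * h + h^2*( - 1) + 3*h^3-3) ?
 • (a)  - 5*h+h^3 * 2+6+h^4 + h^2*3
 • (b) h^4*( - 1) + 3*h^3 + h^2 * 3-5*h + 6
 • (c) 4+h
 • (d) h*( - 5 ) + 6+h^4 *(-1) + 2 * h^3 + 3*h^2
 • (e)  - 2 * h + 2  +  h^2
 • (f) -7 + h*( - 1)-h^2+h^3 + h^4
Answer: d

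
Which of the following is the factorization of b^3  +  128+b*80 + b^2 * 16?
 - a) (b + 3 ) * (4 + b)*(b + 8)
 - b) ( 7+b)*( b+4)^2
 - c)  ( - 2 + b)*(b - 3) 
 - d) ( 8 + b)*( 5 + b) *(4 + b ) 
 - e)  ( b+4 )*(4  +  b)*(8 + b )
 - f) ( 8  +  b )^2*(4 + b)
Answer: e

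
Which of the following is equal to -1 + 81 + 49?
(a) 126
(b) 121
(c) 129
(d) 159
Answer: c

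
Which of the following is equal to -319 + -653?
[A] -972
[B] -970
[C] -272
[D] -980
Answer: A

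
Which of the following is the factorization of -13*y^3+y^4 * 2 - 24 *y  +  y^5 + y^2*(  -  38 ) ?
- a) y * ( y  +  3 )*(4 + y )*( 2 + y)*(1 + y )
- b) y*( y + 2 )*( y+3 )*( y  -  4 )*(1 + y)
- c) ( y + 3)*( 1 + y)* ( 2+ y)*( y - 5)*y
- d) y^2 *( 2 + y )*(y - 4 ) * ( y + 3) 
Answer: b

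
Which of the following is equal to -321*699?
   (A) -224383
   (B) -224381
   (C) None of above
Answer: C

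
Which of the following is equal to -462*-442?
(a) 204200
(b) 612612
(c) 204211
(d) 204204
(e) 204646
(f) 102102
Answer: d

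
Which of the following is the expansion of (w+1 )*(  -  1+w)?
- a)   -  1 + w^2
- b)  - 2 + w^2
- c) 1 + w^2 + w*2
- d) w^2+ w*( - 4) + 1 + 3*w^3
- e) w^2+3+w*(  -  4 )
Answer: a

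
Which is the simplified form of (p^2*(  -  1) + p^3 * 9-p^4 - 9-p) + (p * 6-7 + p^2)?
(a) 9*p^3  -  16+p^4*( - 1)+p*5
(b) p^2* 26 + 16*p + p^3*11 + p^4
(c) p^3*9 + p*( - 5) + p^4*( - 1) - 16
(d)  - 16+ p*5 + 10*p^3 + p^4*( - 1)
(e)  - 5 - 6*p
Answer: a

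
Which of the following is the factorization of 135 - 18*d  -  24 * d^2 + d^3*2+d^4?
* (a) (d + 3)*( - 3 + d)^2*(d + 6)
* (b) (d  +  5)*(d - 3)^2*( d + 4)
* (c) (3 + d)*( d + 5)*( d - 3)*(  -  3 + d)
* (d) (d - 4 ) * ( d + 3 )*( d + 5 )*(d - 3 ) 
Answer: c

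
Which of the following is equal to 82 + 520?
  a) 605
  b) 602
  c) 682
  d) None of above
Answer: b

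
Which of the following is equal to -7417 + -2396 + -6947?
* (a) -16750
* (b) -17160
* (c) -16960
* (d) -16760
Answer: d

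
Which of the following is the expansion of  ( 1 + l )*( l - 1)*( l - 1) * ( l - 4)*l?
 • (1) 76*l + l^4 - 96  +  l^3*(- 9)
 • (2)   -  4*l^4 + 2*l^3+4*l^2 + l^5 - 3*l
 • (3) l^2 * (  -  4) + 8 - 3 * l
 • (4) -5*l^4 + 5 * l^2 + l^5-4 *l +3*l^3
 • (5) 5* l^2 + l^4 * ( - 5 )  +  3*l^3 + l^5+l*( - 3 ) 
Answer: 4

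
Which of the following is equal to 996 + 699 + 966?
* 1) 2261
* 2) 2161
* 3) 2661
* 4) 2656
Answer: 3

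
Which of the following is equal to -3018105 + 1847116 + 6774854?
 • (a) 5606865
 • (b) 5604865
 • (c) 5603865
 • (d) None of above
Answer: c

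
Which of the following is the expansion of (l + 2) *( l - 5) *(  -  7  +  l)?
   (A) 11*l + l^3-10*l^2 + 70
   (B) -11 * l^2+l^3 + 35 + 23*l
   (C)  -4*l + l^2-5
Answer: A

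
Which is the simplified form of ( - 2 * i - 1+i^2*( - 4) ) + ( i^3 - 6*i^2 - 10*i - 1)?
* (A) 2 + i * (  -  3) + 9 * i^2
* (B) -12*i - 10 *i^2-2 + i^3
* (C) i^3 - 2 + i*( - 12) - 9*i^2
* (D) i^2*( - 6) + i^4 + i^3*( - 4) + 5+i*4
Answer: B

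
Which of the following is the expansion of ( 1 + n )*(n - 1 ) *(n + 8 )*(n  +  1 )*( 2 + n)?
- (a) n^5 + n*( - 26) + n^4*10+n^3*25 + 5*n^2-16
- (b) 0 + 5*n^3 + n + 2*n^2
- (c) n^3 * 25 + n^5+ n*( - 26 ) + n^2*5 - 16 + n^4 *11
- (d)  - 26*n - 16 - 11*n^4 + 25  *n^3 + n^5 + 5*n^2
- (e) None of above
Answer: c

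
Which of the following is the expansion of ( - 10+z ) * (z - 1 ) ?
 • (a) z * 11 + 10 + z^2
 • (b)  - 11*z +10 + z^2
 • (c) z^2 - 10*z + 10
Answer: b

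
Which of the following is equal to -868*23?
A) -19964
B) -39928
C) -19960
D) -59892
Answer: A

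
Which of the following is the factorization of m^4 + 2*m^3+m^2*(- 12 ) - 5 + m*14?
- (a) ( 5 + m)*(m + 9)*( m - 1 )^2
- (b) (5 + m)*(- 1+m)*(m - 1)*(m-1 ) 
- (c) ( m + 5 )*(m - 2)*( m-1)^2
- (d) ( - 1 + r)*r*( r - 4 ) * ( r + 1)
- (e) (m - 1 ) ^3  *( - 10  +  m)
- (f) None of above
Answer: b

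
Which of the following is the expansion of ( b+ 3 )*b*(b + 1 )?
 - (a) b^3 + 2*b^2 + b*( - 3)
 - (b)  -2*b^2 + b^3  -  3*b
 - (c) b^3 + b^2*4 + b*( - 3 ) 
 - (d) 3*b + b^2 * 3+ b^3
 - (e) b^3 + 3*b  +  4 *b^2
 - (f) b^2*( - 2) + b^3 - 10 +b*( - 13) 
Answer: e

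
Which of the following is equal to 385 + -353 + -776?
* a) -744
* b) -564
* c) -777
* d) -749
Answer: a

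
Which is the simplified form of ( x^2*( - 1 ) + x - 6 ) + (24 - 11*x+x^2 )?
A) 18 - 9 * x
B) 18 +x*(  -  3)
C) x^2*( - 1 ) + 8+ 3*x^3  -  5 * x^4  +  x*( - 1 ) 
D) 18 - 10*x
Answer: D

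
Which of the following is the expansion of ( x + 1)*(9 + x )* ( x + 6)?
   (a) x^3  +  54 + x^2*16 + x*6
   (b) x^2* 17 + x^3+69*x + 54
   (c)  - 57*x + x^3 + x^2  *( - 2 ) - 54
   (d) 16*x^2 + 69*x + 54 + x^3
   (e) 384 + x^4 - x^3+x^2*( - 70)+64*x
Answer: d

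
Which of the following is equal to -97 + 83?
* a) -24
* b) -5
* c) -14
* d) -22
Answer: c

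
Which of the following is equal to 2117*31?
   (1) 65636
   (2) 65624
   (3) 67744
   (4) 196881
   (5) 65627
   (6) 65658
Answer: 5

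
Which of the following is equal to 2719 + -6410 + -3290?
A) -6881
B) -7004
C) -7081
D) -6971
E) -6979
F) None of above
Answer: F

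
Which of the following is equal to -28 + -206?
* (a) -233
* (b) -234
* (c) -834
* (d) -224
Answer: b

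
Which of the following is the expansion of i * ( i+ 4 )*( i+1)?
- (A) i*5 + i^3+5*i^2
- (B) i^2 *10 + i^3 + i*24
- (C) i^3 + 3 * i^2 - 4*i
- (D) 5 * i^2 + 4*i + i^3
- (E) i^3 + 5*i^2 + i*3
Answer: D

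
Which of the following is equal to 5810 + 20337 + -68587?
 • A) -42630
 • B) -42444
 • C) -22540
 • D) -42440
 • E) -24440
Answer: D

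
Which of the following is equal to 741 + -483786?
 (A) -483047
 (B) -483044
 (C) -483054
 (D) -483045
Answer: D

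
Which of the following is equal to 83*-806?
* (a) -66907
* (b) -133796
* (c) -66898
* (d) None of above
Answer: c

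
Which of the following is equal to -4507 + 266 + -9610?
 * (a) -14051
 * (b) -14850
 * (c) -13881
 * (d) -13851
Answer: d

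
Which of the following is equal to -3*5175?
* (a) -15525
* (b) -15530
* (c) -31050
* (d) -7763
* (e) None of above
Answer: a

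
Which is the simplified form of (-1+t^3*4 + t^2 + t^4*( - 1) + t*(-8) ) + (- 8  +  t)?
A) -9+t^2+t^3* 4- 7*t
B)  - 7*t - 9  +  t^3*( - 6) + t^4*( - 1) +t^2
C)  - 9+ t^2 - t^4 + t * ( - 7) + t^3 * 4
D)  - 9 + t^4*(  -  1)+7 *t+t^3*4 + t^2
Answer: C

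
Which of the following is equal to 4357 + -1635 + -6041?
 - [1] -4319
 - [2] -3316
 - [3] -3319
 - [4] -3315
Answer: 3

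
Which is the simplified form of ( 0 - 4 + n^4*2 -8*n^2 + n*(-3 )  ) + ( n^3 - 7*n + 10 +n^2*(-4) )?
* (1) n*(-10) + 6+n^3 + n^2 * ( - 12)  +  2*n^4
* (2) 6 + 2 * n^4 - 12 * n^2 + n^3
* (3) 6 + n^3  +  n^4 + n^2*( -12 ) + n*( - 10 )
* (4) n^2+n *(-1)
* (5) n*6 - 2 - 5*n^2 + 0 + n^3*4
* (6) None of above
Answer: 1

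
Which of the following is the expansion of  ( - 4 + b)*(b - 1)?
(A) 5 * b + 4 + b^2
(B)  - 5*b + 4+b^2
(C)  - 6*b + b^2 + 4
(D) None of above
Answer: B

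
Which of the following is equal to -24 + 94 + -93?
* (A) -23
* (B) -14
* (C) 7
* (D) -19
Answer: A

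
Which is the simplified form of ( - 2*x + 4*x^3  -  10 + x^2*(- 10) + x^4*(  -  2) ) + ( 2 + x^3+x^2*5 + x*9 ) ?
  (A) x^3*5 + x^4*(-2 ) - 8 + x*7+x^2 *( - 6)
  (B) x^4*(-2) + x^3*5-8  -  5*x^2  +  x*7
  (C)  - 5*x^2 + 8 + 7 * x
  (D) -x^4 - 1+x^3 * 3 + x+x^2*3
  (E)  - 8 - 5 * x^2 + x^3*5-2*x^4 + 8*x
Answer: B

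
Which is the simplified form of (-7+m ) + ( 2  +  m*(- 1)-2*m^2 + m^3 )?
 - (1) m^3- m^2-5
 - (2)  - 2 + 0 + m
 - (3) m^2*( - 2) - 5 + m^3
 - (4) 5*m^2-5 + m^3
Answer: 3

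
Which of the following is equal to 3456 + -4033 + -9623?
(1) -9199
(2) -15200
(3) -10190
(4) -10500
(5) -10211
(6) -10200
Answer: 6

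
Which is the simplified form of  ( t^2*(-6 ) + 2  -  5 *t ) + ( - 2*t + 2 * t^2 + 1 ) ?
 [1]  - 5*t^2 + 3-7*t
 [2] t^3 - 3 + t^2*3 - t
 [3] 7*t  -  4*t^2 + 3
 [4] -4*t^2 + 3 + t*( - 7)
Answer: 4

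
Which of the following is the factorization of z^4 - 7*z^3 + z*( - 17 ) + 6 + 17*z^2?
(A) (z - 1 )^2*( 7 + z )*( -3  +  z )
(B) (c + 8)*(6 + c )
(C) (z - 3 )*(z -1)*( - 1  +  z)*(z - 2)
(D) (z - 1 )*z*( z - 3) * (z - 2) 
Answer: C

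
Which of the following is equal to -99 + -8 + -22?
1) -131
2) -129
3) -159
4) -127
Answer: 2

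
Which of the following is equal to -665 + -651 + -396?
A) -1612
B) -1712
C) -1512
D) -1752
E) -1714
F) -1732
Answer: B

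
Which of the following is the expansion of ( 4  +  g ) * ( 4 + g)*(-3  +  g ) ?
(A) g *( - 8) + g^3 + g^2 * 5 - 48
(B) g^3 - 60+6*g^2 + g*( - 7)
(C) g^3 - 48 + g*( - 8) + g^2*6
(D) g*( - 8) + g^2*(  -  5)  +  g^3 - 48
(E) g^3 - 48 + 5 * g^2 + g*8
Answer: A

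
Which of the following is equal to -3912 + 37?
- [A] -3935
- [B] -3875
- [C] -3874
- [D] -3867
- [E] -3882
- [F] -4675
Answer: B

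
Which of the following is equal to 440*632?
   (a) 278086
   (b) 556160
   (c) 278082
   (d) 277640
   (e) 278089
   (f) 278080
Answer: f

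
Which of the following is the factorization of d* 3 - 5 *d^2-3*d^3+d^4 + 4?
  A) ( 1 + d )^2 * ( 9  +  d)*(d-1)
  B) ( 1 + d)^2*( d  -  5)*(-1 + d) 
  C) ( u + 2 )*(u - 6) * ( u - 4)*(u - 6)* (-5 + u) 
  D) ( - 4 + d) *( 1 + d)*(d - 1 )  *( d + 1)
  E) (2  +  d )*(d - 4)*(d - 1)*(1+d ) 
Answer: D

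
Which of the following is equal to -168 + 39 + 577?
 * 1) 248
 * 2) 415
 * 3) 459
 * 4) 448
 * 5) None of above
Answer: 4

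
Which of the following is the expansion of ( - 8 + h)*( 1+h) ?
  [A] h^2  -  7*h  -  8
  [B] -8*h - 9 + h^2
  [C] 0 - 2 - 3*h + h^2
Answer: A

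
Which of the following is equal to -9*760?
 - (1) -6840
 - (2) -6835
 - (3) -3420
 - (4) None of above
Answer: 1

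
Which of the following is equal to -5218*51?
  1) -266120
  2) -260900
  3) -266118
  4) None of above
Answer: 3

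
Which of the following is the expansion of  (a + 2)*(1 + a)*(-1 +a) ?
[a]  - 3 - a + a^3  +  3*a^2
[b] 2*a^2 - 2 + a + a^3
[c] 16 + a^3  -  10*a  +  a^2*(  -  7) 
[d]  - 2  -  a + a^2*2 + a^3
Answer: d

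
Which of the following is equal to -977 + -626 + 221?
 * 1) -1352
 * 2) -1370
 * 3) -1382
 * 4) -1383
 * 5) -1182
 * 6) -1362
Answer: 3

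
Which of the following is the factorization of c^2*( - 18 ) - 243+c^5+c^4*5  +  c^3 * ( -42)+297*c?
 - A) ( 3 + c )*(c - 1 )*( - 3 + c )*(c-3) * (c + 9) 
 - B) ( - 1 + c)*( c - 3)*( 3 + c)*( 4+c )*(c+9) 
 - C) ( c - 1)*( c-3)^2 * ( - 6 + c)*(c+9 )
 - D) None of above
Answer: A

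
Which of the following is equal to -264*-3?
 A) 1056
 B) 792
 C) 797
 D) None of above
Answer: B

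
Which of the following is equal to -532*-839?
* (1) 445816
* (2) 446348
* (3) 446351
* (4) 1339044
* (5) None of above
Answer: 2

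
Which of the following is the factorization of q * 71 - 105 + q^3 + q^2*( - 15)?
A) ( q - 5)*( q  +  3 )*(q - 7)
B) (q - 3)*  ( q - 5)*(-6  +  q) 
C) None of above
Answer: C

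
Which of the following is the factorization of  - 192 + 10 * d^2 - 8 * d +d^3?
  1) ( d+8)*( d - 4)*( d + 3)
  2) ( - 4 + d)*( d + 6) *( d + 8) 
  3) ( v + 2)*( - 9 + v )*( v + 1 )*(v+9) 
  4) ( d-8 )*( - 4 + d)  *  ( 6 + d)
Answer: 2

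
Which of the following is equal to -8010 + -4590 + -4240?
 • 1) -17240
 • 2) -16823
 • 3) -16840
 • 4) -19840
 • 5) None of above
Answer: 3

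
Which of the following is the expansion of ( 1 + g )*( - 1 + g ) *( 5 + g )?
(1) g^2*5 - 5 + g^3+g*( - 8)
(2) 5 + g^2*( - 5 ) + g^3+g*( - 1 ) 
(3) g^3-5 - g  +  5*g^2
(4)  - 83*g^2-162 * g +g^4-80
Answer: 3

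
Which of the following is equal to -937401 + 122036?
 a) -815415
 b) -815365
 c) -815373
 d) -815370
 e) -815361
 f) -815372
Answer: b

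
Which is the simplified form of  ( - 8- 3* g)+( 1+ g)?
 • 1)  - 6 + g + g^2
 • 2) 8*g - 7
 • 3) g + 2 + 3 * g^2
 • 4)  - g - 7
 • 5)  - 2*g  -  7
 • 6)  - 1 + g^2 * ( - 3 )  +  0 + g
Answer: 5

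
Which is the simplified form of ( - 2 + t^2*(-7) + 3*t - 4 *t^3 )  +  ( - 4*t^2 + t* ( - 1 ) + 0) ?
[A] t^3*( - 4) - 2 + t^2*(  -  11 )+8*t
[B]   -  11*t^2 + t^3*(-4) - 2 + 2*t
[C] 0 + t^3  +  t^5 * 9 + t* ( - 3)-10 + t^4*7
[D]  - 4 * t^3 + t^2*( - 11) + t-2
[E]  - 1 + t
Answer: B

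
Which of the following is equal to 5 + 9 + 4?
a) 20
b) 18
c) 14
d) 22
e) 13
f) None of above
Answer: b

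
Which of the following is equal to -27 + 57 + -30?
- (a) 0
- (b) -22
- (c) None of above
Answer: a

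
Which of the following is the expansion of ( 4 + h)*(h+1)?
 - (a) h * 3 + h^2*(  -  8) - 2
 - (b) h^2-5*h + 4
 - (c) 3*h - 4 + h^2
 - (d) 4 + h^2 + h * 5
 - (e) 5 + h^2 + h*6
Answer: d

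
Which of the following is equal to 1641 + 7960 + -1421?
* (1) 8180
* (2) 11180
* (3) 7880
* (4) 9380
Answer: 1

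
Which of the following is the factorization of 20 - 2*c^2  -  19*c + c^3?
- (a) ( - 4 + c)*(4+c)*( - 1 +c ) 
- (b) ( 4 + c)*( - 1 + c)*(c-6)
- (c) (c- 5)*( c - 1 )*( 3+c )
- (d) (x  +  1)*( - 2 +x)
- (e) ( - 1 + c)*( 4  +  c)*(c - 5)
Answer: e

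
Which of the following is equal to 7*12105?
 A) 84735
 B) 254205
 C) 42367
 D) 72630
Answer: A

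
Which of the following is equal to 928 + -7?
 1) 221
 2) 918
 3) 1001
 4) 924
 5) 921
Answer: 5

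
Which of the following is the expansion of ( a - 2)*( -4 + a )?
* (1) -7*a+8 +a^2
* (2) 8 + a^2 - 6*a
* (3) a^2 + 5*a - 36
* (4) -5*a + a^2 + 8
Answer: 2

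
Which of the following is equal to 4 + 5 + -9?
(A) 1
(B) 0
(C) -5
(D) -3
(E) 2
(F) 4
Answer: B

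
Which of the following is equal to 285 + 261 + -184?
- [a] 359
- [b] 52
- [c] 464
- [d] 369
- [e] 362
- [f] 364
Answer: e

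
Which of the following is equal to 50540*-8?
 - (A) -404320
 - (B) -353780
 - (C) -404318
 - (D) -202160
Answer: A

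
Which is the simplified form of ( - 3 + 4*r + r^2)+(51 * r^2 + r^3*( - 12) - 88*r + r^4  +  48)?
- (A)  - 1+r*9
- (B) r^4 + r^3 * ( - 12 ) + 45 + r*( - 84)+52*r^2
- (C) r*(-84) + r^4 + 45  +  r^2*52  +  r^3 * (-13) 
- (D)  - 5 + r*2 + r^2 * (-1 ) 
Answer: B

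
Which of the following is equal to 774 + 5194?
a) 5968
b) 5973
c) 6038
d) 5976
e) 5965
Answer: a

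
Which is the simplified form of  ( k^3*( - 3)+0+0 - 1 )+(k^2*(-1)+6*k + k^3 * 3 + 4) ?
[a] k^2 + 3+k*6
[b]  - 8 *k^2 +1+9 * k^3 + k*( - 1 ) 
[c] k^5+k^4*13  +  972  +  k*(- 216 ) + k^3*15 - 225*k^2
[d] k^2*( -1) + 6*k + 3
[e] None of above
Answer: d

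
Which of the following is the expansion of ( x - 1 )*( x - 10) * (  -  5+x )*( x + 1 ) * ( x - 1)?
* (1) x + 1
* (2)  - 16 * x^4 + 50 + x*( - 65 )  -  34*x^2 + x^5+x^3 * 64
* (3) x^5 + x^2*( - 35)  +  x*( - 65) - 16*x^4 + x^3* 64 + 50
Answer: 2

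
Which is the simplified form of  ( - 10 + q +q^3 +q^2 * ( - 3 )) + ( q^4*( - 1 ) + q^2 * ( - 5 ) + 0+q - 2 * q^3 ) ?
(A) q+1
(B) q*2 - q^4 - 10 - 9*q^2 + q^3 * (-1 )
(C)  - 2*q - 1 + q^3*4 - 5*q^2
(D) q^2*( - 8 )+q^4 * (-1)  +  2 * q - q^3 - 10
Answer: D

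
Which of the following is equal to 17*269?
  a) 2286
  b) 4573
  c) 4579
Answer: b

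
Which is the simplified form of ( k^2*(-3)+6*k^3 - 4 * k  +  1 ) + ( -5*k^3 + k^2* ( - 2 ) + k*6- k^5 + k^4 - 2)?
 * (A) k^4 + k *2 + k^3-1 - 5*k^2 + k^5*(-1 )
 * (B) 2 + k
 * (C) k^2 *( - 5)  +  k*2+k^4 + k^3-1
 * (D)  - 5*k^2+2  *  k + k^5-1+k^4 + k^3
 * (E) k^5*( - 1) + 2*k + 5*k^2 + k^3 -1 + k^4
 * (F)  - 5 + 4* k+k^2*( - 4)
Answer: A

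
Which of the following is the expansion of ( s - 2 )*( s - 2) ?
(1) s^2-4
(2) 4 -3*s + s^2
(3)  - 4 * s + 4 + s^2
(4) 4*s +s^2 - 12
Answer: 3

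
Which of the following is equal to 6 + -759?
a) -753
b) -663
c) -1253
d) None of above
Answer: a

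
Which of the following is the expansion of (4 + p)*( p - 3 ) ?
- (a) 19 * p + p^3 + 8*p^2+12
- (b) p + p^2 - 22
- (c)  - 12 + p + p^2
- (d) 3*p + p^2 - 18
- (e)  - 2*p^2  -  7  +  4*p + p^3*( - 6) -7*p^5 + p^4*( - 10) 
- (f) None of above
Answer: c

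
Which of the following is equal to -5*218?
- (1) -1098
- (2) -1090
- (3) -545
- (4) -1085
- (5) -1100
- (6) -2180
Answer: 2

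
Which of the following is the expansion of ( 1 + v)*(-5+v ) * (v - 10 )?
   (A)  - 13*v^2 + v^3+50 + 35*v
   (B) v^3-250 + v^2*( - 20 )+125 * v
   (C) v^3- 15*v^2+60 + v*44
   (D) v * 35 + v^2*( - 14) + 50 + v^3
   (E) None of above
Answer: D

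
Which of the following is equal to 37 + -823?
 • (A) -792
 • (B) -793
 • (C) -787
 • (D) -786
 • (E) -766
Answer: D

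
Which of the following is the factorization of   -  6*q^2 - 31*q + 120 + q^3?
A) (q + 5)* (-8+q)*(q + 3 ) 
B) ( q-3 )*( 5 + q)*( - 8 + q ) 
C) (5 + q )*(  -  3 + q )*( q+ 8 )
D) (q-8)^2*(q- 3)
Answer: B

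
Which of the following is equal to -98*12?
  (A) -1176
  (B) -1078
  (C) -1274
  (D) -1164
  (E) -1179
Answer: A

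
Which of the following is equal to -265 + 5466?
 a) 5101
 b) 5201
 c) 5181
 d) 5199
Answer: b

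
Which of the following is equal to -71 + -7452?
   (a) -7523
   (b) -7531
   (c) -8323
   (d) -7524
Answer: a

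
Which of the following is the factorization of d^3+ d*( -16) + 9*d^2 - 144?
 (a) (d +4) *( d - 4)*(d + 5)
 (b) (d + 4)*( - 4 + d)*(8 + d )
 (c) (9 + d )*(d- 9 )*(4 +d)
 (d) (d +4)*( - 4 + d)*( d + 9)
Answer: d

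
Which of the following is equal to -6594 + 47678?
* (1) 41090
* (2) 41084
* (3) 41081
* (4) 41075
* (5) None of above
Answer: 2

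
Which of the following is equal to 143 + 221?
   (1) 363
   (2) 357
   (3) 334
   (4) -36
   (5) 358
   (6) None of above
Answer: 6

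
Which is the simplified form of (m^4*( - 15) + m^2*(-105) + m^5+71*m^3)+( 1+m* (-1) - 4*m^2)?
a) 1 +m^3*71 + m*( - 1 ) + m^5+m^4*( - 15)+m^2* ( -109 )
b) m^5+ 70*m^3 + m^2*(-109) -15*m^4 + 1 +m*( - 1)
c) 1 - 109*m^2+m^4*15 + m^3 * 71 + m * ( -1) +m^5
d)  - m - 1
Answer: a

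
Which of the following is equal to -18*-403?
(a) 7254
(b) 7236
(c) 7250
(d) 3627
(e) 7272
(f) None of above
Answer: a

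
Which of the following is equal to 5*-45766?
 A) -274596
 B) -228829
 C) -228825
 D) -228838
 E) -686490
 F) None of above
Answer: F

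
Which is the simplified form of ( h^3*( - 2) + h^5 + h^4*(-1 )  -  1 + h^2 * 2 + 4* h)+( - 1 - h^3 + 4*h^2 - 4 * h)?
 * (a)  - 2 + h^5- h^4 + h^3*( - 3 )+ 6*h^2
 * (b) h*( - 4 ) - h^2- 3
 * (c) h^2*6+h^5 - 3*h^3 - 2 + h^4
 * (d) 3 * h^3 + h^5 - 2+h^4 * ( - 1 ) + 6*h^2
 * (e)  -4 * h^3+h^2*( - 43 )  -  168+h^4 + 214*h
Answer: a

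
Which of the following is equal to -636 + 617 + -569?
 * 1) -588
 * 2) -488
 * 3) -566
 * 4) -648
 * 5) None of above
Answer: 1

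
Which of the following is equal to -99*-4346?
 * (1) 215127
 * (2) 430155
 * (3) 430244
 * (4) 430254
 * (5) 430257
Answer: 4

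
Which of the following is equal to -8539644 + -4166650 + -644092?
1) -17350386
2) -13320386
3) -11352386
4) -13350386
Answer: 4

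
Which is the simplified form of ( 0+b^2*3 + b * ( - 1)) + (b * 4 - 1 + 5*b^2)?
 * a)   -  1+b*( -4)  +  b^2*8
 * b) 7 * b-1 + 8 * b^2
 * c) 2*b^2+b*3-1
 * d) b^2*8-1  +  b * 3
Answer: d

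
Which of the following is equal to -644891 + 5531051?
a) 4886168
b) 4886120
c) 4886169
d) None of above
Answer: d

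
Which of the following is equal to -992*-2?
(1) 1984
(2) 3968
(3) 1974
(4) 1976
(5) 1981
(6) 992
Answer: 1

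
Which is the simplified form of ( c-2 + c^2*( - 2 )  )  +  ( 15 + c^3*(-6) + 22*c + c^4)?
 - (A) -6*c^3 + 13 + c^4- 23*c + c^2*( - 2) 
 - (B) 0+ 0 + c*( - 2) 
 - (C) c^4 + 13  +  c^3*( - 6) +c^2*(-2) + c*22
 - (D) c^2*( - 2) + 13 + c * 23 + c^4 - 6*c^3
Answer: D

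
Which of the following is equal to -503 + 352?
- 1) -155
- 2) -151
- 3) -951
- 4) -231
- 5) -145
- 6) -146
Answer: 2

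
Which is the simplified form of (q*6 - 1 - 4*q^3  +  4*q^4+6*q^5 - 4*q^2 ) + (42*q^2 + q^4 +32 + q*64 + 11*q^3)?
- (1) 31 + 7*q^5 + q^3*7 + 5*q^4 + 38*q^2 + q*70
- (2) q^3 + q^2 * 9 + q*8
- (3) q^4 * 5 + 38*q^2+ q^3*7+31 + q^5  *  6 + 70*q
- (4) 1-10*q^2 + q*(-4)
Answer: 3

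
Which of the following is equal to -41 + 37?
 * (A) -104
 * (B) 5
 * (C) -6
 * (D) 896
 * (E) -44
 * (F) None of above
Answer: F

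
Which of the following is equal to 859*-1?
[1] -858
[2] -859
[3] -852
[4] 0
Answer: 2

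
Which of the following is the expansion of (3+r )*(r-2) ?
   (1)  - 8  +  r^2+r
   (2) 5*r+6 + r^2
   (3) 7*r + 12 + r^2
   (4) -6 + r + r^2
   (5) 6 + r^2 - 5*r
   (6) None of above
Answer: 4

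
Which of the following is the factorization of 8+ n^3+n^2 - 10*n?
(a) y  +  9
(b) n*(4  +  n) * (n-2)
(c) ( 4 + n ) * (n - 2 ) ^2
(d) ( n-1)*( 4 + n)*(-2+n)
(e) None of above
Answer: d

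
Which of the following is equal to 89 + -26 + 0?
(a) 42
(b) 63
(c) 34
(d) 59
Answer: b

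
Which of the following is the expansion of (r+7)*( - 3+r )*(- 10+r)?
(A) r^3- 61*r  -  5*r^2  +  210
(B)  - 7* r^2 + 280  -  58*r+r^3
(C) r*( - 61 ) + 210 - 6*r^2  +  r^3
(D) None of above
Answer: C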